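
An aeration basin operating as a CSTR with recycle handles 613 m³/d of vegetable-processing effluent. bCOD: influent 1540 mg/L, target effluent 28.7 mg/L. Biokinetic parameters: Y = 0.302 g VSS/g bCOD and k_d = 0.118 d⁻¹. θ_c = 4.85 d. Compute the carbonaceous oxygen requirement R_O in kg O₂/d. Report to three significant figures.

R_O ≈ 674 kg O₂/d

Correct the yield for decay: Y_obs = Y/(1 + k_d θ_c) = 0.302 / (1 + 0.118 × 4.85) = 0.302 / 1.572 = 0.1921.
Substrate removed = Q·(S₀ − S) = 613 m³/d × (1540 − 28.7) g/m³ = 9.26×10^5 g/d = 926.4 kg/d.
Biomass synthesised: P_X = Y_obs × 926.4 = 177.9 kg VSS/d.
R_O = Q·ΔS − 1.42 P_X = 926.4 − 252.7 = 673.7 kg O₂/d.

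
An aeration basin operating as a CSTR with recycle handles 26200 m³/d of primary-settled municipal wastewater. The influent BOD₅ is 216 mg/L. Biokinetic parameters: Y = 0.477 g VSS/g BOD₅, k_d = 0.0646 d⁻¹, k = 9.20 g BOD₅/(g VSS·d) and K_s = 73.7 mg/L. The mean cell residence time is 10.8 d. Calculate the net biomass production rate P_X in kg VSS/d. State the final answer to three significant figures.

Effluent substrate depends only on kinetics and SRT: S = K_s(1 + k_d θ_c) / [θ_c(Yk − k_d) − 1] = 73.7 × (1 + 0.0646 × 10.8) / [10.8 × (0.477 × 9.20 − 0.0646) − 1] = 125.1 / 45.70 = 2.738 mg/L.
The observed yield is Y_obs = Y/(1 + k_d·θ_c) = 0.477 / (1 + 0.0646 × 10.8) = 0.477 / 1.698 = 0.2810 g VSS per g BOD₅ removed.
Substrate removed = Q·(S₀ − S) = 26200 m³/d × (216 − 2.74) g/m³ = 5.59×10^6 g/d = 5587 kg/d.
So the net sludge growth is P_X = 0.2810 × 5587 = 1570 kg VSS/d.

P_X ≈ 1570 kg VSS/d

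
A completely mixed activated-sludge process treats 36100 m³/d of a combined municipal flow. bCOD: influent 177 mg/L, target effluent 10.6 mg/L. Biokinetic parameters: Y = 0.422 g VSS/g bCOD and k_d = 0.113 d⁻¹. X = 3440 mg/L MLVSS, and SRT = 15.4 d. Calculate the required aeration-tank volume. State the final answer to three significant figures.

Rearranging the biomass balance for a CMAS with decay, V = Y·Q·ΔS·θ_c / [X·(1+k_d θ_c)] = 0.422 × 36100 × (177 − 10.6) × 15.4 / [3440 × (1 + 0.113 × 15.4)] = 3.9×10^7 / 9426 = 4141 m³.

V ≈ 4140 m³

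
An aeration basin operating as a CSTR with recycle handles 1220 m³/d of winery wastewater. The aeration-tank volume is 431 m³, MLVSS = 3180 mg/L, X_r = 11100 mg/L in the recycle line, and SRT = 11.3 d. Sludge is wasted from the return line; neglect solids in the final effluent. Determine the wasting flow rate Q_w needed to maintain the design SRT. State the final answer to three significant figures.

Q_w ≈ 10.9 m³/d

θ_c = V·X/(Q_w·X_r) when wasting from the recycle, so Q_w = V·X/(θ_c·X_r) = 431.0 × 3180 / (11.3 × 11100) = 10.93 m³/d.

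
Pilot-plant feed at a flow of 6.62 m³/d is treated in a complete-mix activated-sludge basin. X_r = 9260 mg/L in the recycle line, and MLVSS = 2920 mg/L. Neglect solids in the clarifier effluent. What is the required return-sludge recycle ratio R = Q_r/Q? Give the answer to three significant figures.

R ≈ 0.461

Mass balance around the secondary clarifier (neglecting effluent solids): R = X / (X_r − X) = 2920 / (9260 − 2920) = 0.4606.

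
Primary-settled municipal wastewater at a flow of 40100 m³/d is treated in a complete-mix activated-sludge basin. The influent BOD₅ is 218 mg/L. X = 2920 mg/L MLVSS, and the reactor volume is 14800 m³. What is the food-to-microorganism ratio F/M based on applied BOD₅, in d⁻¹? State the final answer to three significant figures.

F/M ≈ 0.202 d⁻¹

F/M = Q·S₀ / (V·X) = 40100 × 218 / (14800 × 2920) = 0.2023 g BOD₅·(g VSS·d)⁻¹.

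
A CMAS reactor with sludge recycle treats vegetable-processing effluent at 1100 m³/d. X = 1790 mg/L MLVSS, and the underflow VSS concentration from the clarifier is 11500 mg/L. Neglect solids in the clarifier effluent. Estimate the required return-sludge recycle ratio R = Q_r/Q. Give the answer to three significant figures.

R ≈ 0.184

Mass balance around the secondary clarifier (neglecting effluent solids): R = X / (X_r − X) = 1790 / (11500 − 1790) = 0.1843.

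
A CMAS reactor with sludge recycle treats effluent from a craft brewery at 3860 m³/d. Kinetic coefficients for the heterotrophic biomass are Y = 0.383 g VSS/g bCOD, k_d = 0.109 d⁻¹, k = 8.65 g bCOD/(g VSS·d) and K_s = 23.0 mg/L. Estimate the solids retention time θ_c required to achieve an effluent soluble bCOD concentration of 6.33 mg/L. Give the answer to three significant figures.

θ_c ≈ 1.65 d

Specific growth rate at S = 6.33 mg/L: μ = YkS/(K_s+S) = 0.383·8.65·6.33/(23.0+6.33) = 0.7150 d⁻¹.
1/θ_c = 0.7150 − 0.109 = 0.6060 d⁻¹, so θ_c = 1.650 d.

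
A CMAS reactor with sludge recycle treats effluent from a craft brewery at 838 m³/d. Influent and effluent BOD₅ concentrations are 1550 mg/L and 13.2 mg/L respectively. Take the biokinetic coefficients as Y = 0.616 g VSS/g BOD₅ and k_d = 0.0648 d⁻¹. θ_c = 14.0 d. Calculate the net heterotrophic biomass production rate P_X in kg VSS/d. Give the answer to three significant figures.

The observed yield is Y_obs = Y/(1 + k_d·θ_c) = 0.616 / (1 + 0.0648 × 14.0) = 0.616 / 1.907 = 0.3230 g VSS per g BOD₅ removed.
ΔS = 1550 − 13.2 = 1537 mg/L, so the substrate removal rate is 838 × 1537/1000 = 1288 kg BOD₅/d.
Net biomass production P_X = Y_obs × Q·(S₀ − S) = 0.3230 × 1288 = 416.0 kg VSS/d.

P_X ≈ 416 kg VSS/d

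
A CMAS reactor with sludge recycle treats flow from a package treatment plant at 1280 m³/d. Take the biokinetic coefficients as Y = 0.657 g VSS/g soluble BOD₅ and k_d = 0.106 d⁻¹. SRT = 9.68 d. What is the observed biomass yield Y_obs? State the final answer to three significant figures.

Y_obs ≈ 0.324 g VSS/g soluble BOD₅

Observed yield with endogenous decay: Y_obs = Y / (1 + k_d·θ_c) = 0.657 / (1 + 0.106 × 9.68) = 0.657 / 2.026 = 0.3243 g VSS/g soluble BOD₅.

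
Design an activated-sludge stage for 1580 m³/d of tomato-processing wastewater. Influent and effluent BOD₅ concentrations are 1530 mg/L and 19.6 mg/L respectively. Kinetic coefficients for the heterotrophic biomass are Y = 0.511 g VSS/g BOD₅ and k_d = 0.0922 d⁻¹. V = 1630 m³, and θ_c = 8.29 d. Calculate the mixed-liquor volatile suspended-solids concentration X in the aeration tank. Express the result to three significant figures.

From V·X·(1 + k_d·θ_c) = Y·Q·(S₀ − S)·θ_c: X = 0.511 × 1580 × (1530 − 19.6) × 8.29 / [1630 × (1 + 0.0922 × 8.29)] = 3515 mg/L.

X ≈ 3520 mg/L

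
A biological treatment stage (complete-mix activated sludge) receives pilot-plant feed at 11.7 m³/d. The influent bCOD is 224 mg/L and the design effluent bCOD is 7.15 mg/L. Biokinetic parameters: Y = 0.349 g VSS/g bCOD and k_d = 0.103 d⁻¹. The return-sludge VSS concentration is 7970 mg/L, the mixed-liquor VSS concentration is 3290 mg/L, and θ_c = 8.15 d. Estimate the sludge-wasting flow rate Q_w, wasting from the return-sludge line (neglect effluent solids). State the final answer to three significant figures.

Steady-state biomass mass balance: V·X·(1 + k_d·θ_c) = Y·Q·(S₀ − S)·θ_c, so V = 0.349 × 11.7 × (224 − 7.15) × 8.15 / [3290 × (1 + 0.103 × 8.15)] = 7.22×10^3 / 6052 = 1.192 m³.
θ_c = V·X/(Q_w·X_r) when wasting from the recycle, so Q_w = V·X/(θ_c·X_r) = 1.192 × 3290 / (8.15 × 7970) = 0.06040 m³/d.

Q_w ≈ 0.0604 m³/d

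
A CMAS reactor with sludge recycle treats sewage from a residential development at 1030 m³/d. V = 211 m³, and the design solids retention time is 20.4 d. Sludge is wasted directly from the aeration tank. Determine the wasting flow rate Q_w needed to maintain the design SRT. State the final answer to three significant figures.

Q_w ≈ 10.3 m³/d

With mixed-liquor wasting, θ_c = V/Q_w, so Q_w = V/θ_c = 211.0/20.4 = 10.34 m³/d.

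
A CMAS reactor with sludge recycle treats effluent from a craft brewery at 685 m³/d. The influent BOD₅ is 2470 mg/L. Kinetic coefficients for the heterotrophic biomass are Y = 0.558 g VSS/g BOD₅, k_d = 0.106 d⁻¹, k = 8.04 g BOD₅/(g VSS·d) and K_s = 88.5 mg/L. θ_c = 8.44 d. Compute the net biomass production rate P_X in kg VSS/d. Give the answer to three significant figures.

From the Monod/SRT balance for a CMAS, S = K_s·(1+k_d θ_c)/[θ_c·(Y k − k_d) − 1] = 88.5 × (1 + 0.106 × 8.44) / [8.44 × (0.558 × 8.04 − 0.106) − 1] = 167.7 / 35.97 = 4.662 mg/L.
The observed yield is Y_obs = Y/(1 + k_d·θ_c) = 0.558 / (1 + 0.106 × 8.44) = 0.558 / 1.895 = 0.2945 g VSS per g BOD₅ removed.
Substrate removed = Q·(S₀ − S) = 685 m³/d × (2470 − 4.66) g/m³ = 1.69×10^6 g/d = 1689 kg/d.
So the net sludge growth is P_X = 0.2945 × 1689 = 497.4 kg VSS/d.

P_X ≈ 497 kg VSS/d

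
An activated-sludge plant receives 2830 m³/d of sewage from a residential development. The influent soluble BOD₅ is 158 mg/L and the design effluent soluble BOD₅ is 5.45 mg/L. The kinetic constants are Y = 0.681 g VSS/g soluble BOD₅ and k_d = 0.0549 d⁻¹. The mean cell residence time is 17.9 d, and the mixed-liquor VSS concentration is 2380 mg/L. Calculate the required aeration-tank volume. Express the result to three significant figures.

Rearranging the biomass balance for a CMAS with decay, V = Y·Q·ΔS·θ_c / [X·(1+k_d θ_c)] = 0.681 × 2830 × (158 − 5.45) × 17.9 / [2380 × (1 + 0.0549 × 17.9)] = 5.26×10^6 / 4719 = 1115 m³.

V ≈ 1120 m³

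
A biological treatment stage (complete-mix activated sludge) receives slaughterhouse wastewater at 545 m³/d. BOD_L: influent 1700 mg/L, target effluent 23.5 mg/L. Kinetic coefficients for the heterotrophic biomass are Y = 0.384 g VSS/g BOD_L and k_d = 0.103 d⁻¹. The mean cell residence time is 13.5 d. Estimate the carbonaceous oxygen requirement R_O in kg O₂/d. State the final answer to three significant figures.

R_O ≈ 705 kg O₂/d

Correct the yield for decay: Y_obs = Y/(1 + k_d θ_c) = 0.384 / (1 + 0.103 × 13.5) = 0.384 / 2.390 = 0.1606.
Q·(S₀ − S) = 545 × (1700 − 23.5) × 10⁻³ = 913.7 kg/d removed.
P_X = Y_obs·Q·(S₀ − S) = 0.1606 × 913.7 = 146.8 kg VSS/d.
R_O = Q·(S₀ − S) − 1.42·P_X = 913.7 − 1.42 × 146.8 = 705.3 kg O₂/d.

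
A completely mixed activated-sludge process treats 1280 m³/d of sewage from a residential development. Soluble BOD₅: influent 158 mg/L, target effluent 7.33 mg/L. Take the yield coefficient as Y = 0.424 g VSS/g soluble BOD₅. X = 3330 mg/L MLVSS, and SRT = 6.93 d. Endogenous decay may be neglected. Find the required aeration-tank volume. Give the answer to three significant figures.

V ≈ 170 m³

V·X = Y·Q·ΔS·θ_c gives V = 0.424 × 1280 × (158 − 7.33) × 6.93 / 3330 = 170.2 m³.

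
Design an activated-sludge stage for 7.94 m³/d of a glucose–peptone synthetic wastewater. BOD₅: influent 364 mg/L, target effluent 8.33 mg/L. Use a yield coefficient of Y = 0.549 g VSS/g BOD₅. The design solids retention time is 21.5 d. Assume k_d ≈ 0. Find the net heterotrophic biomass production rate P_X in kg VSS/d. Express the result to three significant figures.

Since k_d ≈ 0, Y_obs = Y = 0.549 g VSS/g BOD₅.
Substrate removed = Q·(S₀ − S) = 7.94 m³/d × (364 − 8.33) g/m³ = 2.82×10^3 g/d = 2.824 kg/d.
P_X = Y_obs · Q(S₀ − S) = 0.5490 × 2.824 = 1.550 kg VSS/d.

P_X ≈ 1.55 kg VSS/d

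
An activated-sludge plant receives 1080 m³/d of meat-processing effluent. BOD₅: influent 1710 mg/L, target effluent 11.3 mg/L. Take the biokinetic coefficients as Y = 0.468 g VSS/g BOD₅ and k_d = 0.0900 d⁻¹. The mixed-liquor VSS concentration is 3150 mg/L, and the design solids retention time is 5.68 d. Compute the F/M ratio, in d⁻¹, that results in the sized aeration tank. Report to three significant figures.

Steady-state biomass mass balance: V·X·(1 + k_d·θ_c) = Y·Q·(S₀ − S)·θ_c, so V = 0.468 × 1080 × (1710 − 11.3) × 5.68 / [3150 × (1 + 0.0900 × 5.68)] = 4.88×10^6 / 4760 = 1024 m³.
F/M = Q·S₀ / (V·X) = 1080 × 1710 / (1024 × 3150) = 0.5723 g BOD₅·(g VSS·d)⁻¹.

F/M ≈ 0.572 d⁻¹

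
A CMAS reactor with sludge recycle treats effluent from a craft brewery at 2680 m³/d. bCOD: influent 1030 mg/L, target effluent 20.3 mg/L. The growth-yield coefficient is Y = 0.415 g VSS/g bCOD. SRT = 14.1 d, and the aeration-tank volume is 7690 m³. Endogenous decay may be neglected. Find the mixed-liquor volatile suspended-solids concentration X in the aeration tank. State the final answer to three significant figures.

X ≈ 2060 mg/L

Without decay, X = Y Q (S₀−S) θ_c / V = 0.415 × 2680 × (1030 − 20.3) × 14.1 / 7690 = 2059 mg/L.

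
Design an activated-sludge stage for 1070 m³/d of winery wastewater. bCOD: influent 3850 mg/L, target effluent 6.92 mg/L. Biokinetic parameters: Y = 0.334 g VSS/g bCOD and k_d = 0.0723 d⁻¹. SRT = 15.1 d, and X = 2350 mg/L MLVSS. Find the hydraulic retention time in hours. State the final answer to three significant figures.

Steady-state biomass mass balance: V·X·(1 + k_d·θ_c) = Y·Q·(S₀ − S)·θ_c, so V = 0.334 × 1070 × (3850 − 6.92) × 15.1 / [2350 × (1 + 0.0723 × 15.1)] = 2.07×10^7 / 4916 = 4219 m³.
τ = V/Q = 4219/1070 = 3.943 d, or 94.63 h.

τ ≈ 94.6 h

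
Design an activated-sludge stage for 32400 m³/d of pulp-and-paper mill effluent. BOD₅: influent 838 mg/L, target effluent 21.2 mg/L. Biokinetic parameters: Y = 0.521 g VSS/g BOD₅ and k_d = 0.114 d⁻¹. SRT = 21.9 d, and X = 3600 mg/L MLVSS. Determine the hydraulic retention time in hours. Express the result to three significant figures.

τ ≈ 17.8 h

Rearranging the biomass balance for a CMAS with decay, V = Y·Q·ΔS·θ_c / [X·(1+k_d θ_c)] = 0.521 × 32400 × (838 − 21.2) × 21.9 / [3600 × (1 + 0.114 × 21.9)] = 3.02×10^8 / 12588 = 23988 m³.
HRT = V/Q = 23988 m³ / 32400 m³·d⁻¹ = 0.7404 d × 24 = 17.77 h.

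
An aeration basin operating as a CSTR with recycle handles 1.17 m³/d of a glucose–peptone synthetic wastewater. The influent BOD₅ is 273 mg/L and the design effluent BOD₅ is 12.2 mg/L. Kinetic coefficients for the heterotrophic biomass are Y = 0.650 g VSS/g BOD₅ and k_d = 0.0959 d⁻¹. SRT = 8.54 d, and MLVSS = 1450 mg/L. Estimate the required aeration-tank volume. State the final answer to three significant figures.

V ≈ 0.642 m³

From the SRT design equation V = Y Q (S₀−S) θ_c / [X (1 + k_d θ_c)] = 0.650 × 1.17 × (273 − 12.2) × 8.54 / [1450 × (1 + 0.0959 × 8.54)] = 1.69×10^3 / 2638 = 0.6422 m³.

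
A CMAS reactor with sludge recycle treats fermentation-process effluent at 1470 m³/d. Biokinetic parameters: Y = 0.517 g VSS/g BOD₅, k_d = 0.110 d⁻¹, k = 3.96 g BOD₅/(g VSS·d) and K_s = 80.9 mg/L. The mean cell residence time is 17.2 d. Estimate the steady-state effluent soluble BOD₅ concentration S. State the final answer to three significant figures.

For a completely mixed reactor with recycle the Lawrence–McCarty relation gives S = K_s·(1 + k_d·θ_c) / [θ_c·(Y·k − k_d) − 1] = 80.9 × (1 + 0.110 × 17.2) / [17.2 × (0.517 × 3.96 − 0.110) − 1] = 234.0 / 32.32 = 7.239 mg/L.

S ≈ 7.24 mg/L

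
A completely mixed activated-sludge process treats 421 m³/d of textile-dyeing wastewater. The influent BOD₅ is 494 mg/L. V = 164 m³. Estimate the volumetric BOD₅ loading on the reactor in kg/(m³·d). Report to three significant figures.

L_v ≈ 1.27 kg BOD₅/(m³·d)

Volumetric loading L_v = Q·S₀ / V = 421 × 494 g/m³ / 164.0 m³ = 1268 g/(m³·d) = 1.268 kg BOD₅/(m³·d).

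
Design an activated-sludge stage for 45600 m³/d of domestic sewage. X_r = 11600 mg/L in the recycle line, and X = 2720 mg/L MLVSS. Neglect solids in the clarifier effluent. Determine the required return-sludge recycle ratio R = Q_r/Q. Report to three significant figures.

R = Q_r/Q = X/(X_r − X) = 2720 / (11600 − 2720) = 0.3063.

R ≈ 0.306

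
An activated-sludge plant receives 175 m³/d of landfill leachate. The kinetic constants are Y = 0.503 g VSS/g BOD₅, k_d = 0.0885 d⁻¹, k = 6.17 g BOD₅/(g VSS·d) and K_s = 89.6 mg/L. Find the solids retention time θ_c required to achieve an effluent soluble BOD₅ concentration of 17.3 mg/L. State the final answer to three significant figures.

θ_c ≈ 2.42 d

From 1/θ_c = Y·k·S/(K_s + S) − k_d: Y·k·S/(K_s+S) = 0.503 × 6.17 × 17.3 / (89.6 + 17.3) = 0.5023 d⁻¹.
Then 1/θ_c = μ − k_d = 0.5023 − 0.0885 = 0.4138 d⁻¹, giving θ_c = 2.417 d.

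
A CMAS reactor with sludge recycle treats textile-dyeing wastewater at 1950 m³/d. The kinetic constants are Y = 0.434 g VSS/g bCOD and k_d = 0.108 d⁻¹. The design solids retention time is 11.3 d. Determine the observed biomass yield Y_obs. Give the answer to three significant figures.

The observed yield is Y_obs = Y/(1 + k_d·θ_c) = 0.434 / (1 + 0.108 × 11.3) = 0.434 / 2.220 = 0.1955 g VSS per g bCOD removed.

Y_obs ≈ 0.195 g VSS/g bCOD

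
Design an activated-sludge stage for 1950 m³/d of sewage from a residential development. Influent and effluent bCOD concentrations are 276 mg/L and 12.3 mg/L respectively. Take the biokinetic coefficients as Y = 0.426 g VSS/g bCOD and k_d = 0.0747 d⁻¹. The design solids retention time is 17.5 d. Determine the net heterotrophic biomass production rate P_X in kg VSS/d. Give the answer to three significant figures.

P_X ≈ 94.9 kg VSS/d

Correct the yield for decay: Y_obs = Y/(1 + k_d θ_c) = 0.426 / (1 + 0.0747 × 17.5) = 0.426 / 2.307 = 0.1846.
ΔS = 276 − 12.3 = 263.7 mg/L, so the substrate removal rate is 1950 × 263.7/1000 = 514.2 kg bCOD/d.
So the net sludge growth is P_X = 0.1846 × 514.2 = 94.94 kg VSS/d.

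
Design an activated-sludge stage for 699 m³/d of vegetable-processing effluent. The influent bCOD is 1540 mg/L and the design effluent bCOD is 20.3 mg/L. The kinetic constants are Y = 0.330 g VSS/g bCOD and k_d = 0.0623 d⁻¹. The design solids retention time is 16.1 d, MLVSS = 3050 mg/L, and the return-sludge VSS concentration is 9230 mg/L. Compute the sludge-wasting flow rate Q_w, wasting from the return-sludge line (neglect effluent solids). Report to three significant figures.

Q_w ≈ 19.0 m³/d

Steady-state biomass mass balance: V·X·(1 + k_d·θ_c) = Y·Q·(S₀ − S)·θ_c, so V = 0.330 × 699 × (1540 − 20.3) × 16.1 / [3050 × (1 + 0.0623 × 16.1)] = 5.64×10^6 / 6109 = 923.8 m³.
Q_w = (V·X)/(θ_c X_r) = 923.8 × 3050 / (16.1 × 9230) = 18.96 m³/d.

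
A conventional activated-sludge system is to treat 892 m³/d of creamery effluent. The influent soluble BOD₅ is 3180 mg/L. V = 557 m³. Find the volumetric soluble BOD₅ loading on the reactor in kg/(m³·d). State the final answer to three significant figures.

L_v ≈ 5.09 kg soluble BOD₅/(m³·d)

Applied soluble BOD₅ load per unit volume = Q·S₀/V = (892 × 3180/1000)/557.0 = 5.093 kg soluble BOD₅·m⁻³·d⁻¹.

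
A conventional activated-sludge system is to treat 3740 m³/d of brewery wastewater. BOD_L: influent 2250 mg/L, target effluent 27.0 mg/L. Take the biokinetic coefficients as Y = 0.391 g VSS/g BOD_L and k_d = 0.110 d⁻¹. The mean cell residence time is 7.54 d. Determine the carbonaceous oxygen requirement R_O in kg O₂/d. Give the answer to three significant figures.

R_O ≈ 5790 kg O₂/d

Correct the yield for decay: Y_obs = Y/(1 + k_d θ_c) = 0.391 / (1 + 0.110 × 7.54) = 0.391 / 1.829 = 0.2137.
Substrate removed = Q·(S₀ − S) = 3740 m³/d × (2250 − 27.0) g/m³ = 8.31×10^6 g/d = 8314 kg/d.
P_X = Y_obs·Q·(S₀ − S) = 0.2137 × 8314 = 1777 kg VSS/d.
R_O = Q·ΔS − 1.42 P_X = 8314 − 2523 = 5791 kg O₂/d.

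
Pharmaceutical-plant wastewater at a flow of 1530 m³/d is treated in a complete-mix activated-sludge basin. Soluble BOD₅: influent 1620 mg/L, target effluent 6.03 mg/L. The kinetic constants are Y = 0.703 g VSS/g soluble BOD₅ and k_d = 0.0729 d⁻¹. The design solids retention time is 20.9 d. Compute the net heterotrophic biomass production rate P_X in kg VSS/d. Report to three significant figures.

P_X ≈ 688 kg VSS/d

Correct the yield for decay: Y_obs = Y/(1 + k_d θ_c) = 0.703 / (1 + 0.0729 × 20.9) = 0.703 / 2.524 = 0.2786.
ΔS = 1620 − 6.03 = 1614 mg/L, so the substrate removal rate is 1530 × 1614/1000 = 2469 kg soluble BOD₅/d.
So the net sludge growth is P_X = 0.2786 × 2469 = 687.9 kg VSS/d.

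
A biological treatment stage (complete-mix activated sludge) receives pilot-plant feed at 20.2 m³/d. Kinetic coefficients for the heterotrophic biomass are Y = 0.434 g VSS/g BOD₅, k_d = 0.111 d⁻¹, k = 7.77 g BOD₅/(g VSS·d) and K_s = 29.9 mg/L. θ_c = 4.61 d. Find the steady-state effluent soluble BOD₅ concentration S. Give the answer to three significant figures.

S ≈ 3.22 mg/L

From the Monod/SRT balance for a CMAS, S = K_s·(1+k_d θ_c)/[θ_c·(Y k − k_d) − 1] = 29.9 × (1 + 0.111 × 4.61) / [4.61 × (0.434 × 7.77 − 0.111) − 1] = 45.20 / 14.03 = 3.221 mg/L.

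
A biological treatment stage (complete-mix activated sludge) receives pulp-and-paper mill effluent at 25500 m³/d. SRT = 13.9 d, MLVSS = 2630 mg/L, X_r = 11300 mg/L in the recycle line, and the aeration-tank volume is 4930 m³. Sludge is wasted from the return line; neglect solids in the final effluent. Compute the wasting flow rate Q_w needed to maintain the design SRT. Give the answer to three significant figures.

θ_c = V·X/(Q_w·X_r) when wasting from the recycle, so Q_w = V·X/(θ_c·X_r) = 4930 × 2630 / (13.9 × 11300) = 82.55 m³/d.

Q_w ≈ 82.5 m³/d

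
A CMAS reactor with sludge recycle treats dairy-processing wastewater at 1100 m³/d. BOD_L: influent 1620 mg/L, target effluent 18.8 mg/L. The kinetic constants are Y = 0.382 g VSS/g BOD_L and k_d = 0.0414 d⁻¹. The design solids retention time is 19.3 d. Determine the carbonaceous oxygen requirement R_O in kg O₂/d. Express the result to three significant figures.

Correct the yield for decay: Y_obs = Y/(1 + k_d θ_c) = 0.382 / (1 + 0.0414 × 19.3) = 0.382 / 1.799 = 0.2123.
Q·(S₀ − S) = 1100 × (1620 − 18.8) × 10⁻³ = 1761 kg/d removed.
Biomass synthesised: P_X = Y_obs × 1761 = 374.0 kg VSS/d.
R_O = Q·(S₀ − S) − 1.42·P_X = 1761 − 1.42 × 374.0 = 1230 kg O₂/d.

R_O ≈ 1230 kg O₂/d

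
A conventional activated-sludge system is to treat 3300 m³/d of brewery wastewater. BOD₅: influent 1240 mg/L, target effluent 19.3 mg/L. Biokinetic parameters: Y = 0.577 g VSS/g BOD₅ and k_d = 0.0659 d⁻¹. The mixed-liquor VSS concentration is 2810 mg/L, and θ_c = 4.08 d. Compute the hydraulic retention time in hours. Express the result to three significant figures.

τ ≈ 19.3 h

Steady-state biomass mass balance: V·X·(1 + k_d·θ_c) = Y·Q·(S₀ − S)·θ_c, so V = 0.577 × 3300 × (1240 − 19.3) × 4.08 / [2810 × (1 + 0.0659 × 4.08)] = 9.48×10^6 / 3566 = 2660 m³.
HRT = V/Q = 2660 m³ / 3300 m³·d⁻¹ = 0.8060 d × 24 = 19.34 h.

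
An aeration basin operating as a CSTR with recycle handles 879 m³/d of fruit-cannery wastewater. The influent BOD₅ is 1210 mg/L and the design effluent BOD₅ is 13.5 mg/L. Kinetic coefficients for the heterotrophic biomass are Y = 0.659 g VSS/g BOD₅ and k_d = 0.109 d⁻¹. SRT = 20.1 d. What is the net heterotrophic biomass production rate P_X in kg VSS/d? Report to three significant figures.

P_X ≈ 217 kg VSS/d

Observed yield with endogenous decay: Y_obs = Y / (1 + k_d·θ_c) = 0.659 / (1 + 0.109 × 20.1) = 0.659 / 3.191 = 0.2065 g VSS/g BOD₅.
Substrate removed = Q·(S₀ − S) = 879 m³/d × (1210 − 13.5) g/m³ = 1.05×10^6 g/d = 1052 kg/d.
P_X = Y_obs · Q(S₀ − S) = 0.2065 × 1052 = 217.2 kg VSS/d.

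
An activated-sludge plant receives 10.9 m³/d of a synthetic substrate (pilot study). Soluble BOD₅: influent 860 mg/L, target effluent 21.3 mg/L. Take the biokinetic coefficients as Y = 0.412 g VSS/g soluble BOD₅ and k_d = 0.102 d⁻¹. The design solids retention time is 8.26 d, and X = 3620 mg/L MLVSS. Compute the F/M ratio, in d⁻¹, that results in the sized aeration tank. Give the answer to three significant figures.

Steady-state biomass mass balance: V·X·(1 + k_d·θ_c) = Y·Q·(S₀ − S)·θ_c, so V = 0.412 × 10.9 × (860 − 21.3) × 8.26 / [3620 × (1 + 0.102 × 8.26)] = 3.11×10^4 / 6670 = 4.664 m³.
Food-to-microorganism ratio F/M = Q S₀ / (V X) = 10.9 × 860 / (4.664 × 3620) = 0.5552 d⁻¹.

F/M ≈ 0.555 d⁻¹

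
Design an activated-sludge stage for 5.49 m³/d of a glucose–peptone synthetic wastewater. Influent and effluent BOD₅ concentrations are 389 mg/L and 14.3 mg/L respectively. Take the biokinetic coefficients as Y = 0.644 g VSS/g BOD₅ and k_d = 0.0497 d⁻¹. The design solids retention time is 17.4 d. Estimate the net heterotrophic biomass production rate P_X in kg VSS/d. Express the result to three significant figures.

P_X ≈ 0.710 kg VSS/d

Observed yield with endogenous decay: Y_obs = Y / (1 + k_d·θ_c) = 0.644 / (1 + 0.0497 × 17.4) = 0.644 / 1.865 = 0.3453 g VSS/g BOD₅.
Q·(S₀ − S) = 5.49 × (389 − 14.3) × 10⁻³ = 2.057 kg/d removed.
P_X = Y_obs · Q(S₀ − S) = 0.3453 × 2.057 = 0.7104 kg VSS/d.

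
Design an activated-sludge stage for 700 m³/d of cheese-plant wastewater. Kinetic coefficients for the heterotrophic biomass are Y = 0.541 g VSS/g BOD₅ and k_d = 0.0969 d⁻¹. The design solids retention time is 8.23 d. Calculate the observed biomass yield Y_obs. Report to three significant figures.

Y_obs ≈ 0.301 g VSS/g BOD₅

The observed yield is Y_obs = Y/(1 + k_d·θ_c) = 0.541 / (1 + 0.0969 × 8.23) = 0.541 / 1.797 = 0.3010 g VSS per g BOD₅ removed.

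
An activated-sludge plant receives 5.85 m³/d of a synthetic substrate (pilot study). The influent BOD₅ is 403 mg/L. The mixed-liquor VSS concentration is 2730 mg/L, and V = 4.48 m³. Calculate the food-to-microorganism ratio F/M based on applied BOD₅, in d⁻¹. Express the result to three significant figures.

F/M = Q·S₀ / (V·X) = 5.85 × 403 / (4.480 × 2730) = 0.1928 g BOD₅·(g VSS·d)⁻¹.

F/M ≈ 0.193 d⁻¹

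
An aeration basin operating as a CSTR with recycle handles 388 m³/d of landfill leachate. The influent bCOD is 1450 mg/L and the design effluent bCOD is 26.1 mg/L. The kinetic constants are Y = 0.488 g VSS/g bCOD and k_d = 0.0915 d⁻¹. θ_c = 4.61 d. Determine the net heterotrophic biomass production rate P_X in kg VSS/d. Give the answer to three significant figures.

P_X ≈ 190 kg VSS/d

Correct the yield for decay: Y_obs = Y/(1 + k_d θ_c) = 0.488 / (1 + 0.0915 × 4.61) = 0.488 / 1.422 = 0.3432.
Mass of bCOD removed per day: Q(S₀ − S) = 388 × 1424 g/m³ = 552.5 kg/d.
So the net sludge growth is P_X = 0.3432 × 552.5 = 189.6 kg VSS/d.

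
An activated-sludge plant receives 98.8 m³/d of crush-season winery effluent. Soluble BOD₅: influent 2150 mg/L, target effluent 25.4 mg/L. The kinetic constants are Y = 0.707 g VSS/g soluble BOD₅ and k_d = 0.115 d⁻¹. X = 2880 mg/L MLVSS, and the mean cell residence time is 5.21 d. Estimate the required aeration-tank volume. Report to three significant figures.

V ≈ 168 m³

Steady-state biomass mass balance: V·X·(1 + k_d·θ_c) = Y·Q·(S₀ − S)·θ_c, so V = 0.707 × 98.8 × (2150 − 25.4) × 5.21 / [2880 × (1 + 0.115 × 5.21)] = 7.73×10^5 / 4606 = 167.9 m³.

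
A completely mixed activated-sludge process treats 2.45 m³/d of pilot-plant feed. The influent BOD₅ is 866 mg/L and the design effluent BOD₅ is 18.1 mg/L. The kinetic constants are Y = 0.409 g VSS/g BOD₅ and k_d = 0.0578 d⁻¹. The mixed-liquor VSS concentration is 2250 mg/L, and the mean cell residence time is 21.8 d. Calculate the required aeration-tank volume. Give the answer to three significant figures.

Steady-state biomass mass balance: V·X·(1 + k_d·θ_c) = Y·Q·(S₀ − S)·θ_c, so V = 0.409 × 2.45 × (866 − 18.1) × 21.8 / [2250 × (1 + 0.0578 × 21.8)] = 1.85×10^4 / 5085 = 3.642 m³.

V ≈ 3.64 m³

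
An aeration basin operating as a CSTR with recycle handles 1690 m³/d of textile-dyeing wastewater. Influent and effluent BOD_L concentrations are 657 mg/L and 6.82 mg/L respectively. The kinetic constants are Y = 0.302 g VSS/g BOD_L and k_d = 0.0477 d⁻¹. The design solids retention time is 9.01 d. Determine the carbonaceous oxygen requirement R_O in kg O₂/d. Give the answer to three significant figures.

Y_obs = Y / (1 + k_d θ_c) = 0.302 / (1 + 0.0477 × 9.01) = 0.302 / 1.430 = 0.2112.
Q·(S₀ − S) = 1690 × (657 − 6.82) × 10⁻³ = 1099 kg/d removed.
Net sludge production P_X = 0.2112 × 1099 = 232.1 kg VSS/d.
Carbonaceous O₂ demand = substrate oxidised − cell-mass equivalent = 1099 − 1.42 × 232.1 = 769.2 kg O₂/d.

R_O ≈ 769 kg O₂/d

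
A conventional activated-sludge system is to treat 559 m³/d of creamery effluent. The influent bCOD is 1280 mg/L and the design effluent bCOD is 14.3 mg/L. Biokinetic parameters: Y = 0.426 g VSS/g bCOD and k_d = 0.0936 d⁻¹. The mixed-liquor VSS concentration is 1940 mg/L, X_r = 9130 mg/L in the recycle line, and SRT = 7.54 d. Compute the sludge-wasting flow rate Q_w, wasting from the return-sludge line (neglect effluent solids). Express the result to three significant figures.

Steady-state biomass mass balance: V·X·(1 + k_d·θ_c) = Y·Q·(S₀ − S)·θ_c, so V = 0.426 × 559 × (1280 − 14.3) × 7.54 / [1940 × (1 + 0.0936 × 7.54)] = 2.27×10^6 / 3309 = 686.8 m³.
Q_w = (V·X)/(θ_c X_r) = 686.8 × 1940 / (7.54 × 9130) = 19.35 m³/d.

Q_w ≈ 19.4 m³/d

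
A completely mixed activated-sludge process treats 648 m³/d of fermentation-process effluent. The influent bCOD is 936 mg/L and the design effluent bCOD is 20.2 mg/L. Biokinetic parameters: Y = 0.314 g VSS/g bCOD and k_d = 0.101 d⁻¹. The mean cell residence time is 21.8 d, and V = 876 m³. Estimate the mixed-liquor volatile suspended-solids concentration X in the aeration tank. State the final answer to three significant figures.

X ≈ 1450 mg/L

From V·X·(1 + k_d·θ_c) = Y·Q·(S₀ − S)·θ_c: X = 0.314 × 648 × (936 − 20.2) × 21.8 / [876 × (1 + 0.101 × 21.8)] = 1448 mg/L.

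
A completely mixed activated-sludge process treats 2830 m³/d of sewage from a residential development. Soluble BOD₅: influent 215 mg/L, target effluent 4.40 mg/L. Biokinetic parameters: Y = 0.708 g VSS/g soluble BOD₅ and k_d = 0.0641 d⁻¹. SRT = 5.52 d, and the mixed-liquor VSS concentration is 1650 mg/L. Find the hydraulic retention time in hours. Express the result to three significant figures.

τ ≈ 8.84 h

From the SRT design equation V = Y Q (S₀−S) θ_c / [X (1 + k_d θ_c)] = 0.708 × 2830 × (215 − 4.40) × 5.52 / [1650 × (1 + 0.0641 × 5.52)] = 2.33×10^6 / 2234 = 1043 m³.
τ = V/Q = 1043/2830 = 0.3685 d, or 8.843 h.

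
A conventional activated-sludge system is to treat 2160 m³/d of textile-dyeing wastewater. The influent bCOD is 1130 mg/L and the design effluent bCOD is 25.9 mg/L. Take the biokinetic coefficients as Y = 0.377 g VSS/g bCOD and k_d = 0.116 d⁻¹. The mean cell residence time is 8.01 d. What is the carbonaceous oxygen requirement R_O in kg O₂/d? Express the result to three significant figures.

R_O ≈ 1720 kg O₂/d

Correct the yield for decay: Y_obs = Y/(1 + k_d θ_c) = 0.377 / (1 + 0.116 × 8.01) = 0.377 / 1.929 = 0.1954.
ΔS = 1130 − 25.9 = 1104 mg/L, so the substrate removal rate is 2160 × 1104/1000 = 2385 kg bCOD/d.
Biomass synthesised: P_X = Y_obs × 2385 = 466.1 kg VSS/d.
R_O = Q·(S₀ − S) − 1.42·P_X = 2385 − 1.42 × 466.1 = 1723 kg O₂/d.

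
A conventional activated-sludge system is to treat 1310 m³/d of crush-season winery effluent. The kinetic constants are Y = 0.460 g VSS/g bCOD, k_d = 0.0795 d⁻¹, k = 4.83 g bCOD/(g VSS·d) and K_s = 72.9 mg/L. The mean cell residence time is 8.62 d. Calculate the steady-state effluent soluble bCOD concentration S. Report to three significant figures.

S ≈ 7.03 mg/L

For a completely mixed reactor with recycle the Lawrence–McCarty relation gives S = K_s·(1 + k_d·θ_c) / [θ_c·(Y·k − k_d) − 1] = 72.9 × (1 + 0.0795 × 8.62) / [8.62 × (0.460 × 4.83 − 0.0795) − 1] = 122.9 / 17.47 = 7.034 mg/L.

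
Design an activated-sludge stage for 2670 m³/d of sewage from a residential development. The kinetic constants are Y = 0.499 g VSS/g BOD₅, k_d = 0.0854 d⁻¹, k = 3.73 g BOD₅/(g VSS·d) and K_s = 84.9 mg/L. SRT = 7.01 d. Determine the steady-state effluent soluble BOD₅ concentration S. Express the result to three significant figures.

S ≈ 11.9 mg/L

From the Monod/SRT balance for a CMAS, S = K_s·(1+k_d θ_c)/[θ_c·(Y k − k_d) − 1] = 84.9 × (1 + 0.0854 × 7.01) / [7.01 × (0.499 × 3.73 − 0.0854) − 1] = 135.7 / 11.45 = 11.85 mg/L.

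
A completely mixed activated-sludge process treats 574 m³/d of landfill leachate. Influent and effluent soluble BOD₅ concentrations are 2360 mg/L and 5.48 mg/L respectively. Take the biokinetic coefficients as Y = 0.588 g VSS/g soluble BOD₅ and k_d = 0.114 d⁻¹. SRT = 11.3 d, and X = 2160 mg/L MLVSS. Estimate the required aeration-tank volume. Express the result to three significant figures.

Steady-state biomass mass balance: V·X·(1 + k_d·θ_c) = Y·Q·(S₀ − S)·θ_c, so V = 0.588 × 574 × (2360 − 5.48) × 11.3 / [2160 × (1 + 0.114 × 11.3)] = 8.98×10^6 / 4943 = 1817 m³.

V ≈ 1820 m³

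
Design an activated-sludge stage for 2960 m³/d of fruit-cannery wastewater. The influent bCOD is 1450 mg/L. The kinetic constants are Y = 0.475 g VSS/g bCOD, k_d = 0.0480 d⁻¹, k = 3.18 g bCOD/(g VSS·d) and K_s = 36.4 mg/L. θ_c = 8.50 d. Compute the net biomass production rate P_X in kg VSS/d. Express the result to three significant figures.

For a completely mixed reactor with recycle the Lawrence–McCarty relation gives S = K_s·(1 + k_d·θ_c) / [θ_c·(Y·k − k_d) − 1] = 36.4 × (1 + 0.0480 × 8.50) / [8.50 × (0.475 × 3.18 − 0.0480) − 1] = 51.25 / 11.43 = 4.483 mg/L.
The observed yield is Y_obs = Y/(1 + k_d·θ_c) = 0.475 / (1 + 0.0480 × 8.50) = 0.475 / 1.408 = 0.3374 g VSS per g bCOD removed.
Substrate removed = Q·(S₀ − S) = 2960 m³/d × (1450 − 4.48) g/m³ = 4.28×10^6 g/d = 4279 kg/d.
Net biomass production P_X = Y_obs × Q·(S₀ − S) = 0.3374 × 4279 = 1443 kg VSS/d.

P_X ≈ 1440 kg VSS/d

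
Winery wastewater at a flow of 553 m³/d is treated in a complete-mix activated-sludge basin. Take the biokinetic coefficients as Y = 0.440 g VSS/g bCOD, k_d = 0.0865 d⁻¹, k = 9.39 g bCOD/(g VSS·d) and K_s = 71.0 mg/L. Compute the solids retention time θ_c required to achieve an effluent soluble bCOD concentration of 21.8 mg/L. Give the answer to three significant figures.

θ_c ≈ 1.13 d

At the target effluent, Y k S/(K_s+S) = 0.440×9.39×21.8/92.80 = 0.9706 d⁻¹.
1/θ_c = 0.9706 − 0.0865 = 0.8841 d⁻¹, so θ_c = 1.131 d.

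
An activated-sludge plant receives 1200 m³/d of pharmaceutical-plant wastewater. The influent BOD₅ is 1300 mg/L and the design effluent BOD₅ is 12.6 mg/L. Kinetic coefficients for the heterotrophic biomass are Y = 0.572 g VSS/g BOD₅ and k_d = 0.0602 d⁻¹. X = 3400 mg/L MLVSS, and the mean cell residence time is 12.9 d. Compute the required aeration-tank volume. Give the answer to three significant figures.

Rearranging the biomass balance for a CMAS with decay, V = Y·Q·ΔS·θ_c / [X·(1+k_d θ_c)] = 0.572 × 1200 × (1300 − 12.6) × 12.9 / [3400 × (1 + 0.0602 × 12.9)] = 1.14×10^7 / 6040 = 1887 m³.

V ≈ 1890 m³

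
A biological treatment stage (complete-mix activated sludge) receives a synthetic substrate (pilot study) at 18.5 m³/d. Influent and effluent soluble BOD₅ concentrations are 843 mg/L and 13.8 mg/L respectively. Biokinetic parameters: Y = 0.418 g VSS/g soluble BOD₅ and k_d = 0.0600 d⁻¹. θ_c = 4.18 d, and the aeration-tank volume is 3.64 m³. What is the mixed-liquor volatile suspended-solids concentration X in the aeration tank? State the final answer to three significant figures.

From V·X·(1 + k_d·θ_c) = Y·Q·(S₀ − S)·θ_c: X = 0.418 × 18.5 × (843 − 13.8) × 4.18 / [3.64 × (1 + 0.0600 × 4.18)] = 5887 mg/L.

X ≈ 5890 mg/L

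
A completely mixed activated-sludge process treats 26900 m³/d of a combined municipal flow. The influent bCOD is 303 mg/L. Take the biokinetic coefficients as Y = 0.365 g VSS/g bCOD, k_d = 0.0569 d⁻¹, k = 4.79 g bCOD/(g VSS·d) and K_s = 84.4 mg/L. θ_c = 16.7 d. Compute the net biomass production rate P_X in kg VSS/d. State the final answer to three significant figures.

From the Monod/SRT balance for a CMAS, S = K_s·(1+k_d θ_c)/[θ_c·(Y k − k_d) − 1] = 84.4 × (1 + 0.0569 × 16.7) / [16.7 × (0.365 × 4.79 − 0.0569) − 1] = 164.6 / 27.25 = 6.041 mg/L.
Observed yield with endogenous decay: Y_obs = Y / (1 + k_d·θ_c) = 0.365 / (1 + 0.0569 × 16.7) = 0.365 / 1.950 = 0.1872 g VSS/g bCOD.
Q·(S₀ − S) = 26900 × (303 − 6.04) × 10⁻³ = 7988 kg/d removed.
So the net sludge growth is P_X = 0.1872 × 7988 = 1495 kg VSS/d.

P_X ≈ 1500 kg VSS/d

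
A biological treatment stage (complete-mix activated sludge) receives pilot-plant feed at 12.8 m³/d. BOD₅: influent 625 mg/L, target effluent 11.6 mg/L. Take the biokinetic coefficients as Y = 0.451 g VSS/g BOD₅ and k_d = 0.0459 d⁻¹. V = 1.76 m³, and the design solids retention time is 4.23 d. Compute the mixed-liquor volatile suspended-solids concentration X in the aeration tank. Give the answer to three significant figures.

X = Y·Q·ΔS·θ_c / [V·(1 + k_d θ_c)] = 0.451 × 12.8 × (625 − 11.6) × 4.23 / [1.76 × (1 + 0.0459 × 4.23)] = 7127 mg/L.

X ≈ 7130 mg/L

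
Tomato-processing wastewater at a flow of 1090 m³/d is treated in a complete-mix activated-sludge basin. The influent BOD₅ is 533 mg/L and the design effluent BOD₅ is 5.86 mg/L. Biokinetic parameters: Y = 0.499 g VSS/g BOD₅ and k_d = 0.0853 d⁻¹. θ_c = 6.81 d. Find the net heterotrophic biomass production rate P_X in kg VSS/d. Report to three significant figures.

P_X ≈ 181 kg VSS/d

Observed yield with endogenous decay: Y_obs = Y / (1 + k_d·θ_c) = 0.499 / (1 + 0.0853 × 6.81) = 0.499 / 1.581 = 0.3156 g VSS/g BOD₅.
Substrate removed = Q·(S₀ − S) = 1090 m³/d × (533 − 5.86) g/m³ = 5.75×10^5 g/d = 574.6 kg/d.
So the net sludge growth is P_X = 0.3156 × 574.6 = 181.4 kg VSS/d.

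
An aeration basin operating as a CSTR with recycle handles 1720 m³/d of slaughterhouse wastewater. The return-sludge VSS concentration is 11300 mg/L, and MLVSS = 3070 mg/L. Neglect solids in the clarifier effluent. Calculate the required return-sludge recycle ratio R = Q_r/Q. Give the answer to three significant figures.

Mass balance around the secondary clarifier (neglecting effluent solids): R = X / (X_r − X) = 3070 / (11300 − 3070) = 0.3730.

R ≈ 0.373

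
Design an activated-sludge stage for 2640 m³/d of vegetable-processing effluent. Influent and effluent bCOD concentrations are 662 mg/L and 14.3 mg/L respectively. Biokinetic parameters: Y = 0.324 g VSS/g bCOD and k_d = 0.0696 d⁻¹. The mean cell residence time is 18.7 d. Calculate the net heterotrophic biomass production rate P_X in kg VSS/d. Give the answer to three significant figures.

The observed yield is Y_obs = Y/(1 + k_d·θ_c) = 0.324 / (1 + 0.0696 × 18.7) = 0.324 / 2.302 = 0.1408 g VSS per g bCOD removed.
Mass of bCOD removed per day: Q(S₀ − S) = 2640 × 647.7 g/m³ = 1710 kg/d.
Net biomass production P_X = Y_obs × Q·(S₀ − S) = 0.1408 × 1710 = 240.7 kg VSS/d.

P_X ≈ 241 kg VSS/d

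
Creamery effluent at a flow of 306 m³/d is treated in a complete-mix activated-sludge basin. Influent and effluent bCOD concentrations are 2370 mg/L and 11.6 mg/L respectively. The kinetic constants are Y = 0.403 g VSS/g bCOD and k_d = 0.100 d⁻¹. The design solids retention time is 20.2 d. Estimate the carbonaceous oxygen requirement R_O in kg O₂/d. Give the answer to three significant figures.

Observed yield with endogenous decay: Y_obs = Y / (1 + k_d·θ_c) = 0.403 / (1 + 0.100 × 20.2) = 0.403 / 3.020 = 0.1334 g VSS/g bCOD.
Mass of bCOD removed per day: Q(S₀ − S) = 306 × 2358 g/m³ = 721.7 kg/d.
P_X = Y_obs·Q·(S₀ − S) = 0.1334 × 721.7 = 96.30 kg VSS/d.
R_O = Q·ΔS − 1.42 P_X = 721.7 − 136.7 = 584.9 kg O₂/d.

R_O ≈ 585 kg O₂/d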